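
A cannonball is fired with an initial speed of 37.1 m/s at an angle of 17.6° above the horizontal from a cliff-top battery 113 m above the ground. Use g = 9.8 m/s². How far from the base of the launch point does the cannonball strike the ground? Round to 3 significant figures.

215 m

Components: v_x = 37.1 cos 17.6° = 35.36 m/s, v_y = 37.1 sin 17.6° = 11.22 m/s.
Vertical: 0 = 113 + 11.22 t − ½(9.8) t² ⇒ 4.900 t² − 11.22 t − 113 = 0.
t = [11.22 + √(125.9 + 2215)] / 9.800 = 6.082 s.
Horizontal: R = v_x · t = 35.36 × 6.082 = 215 m.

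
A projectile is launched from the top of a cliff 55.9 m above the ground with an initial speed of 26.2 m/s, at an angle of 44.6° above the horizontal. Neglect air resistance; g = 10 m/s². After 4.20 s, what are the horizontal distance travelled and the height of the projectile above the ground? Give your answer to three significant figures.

v_x = 26.2 cos 44.6° = 18.66 m/s; v_y0 = 26.2 sin 44.6° = 18.40 m/s.
x = v_x t = 18.66 × 4.20 = 78.4 m.
y = 55.9 + v_y0 t − ½ g t² = 45.0 m.

x = 78.4 m, y = 45.0 m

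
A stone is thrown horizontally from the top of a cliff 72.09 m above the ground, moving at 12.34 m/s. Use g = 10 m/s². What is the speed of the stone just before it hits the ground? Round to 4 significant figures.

39.93 m/s

Fall time: t = √(2 × 72.09 / 10) = 3.7971 s.
At impact: v_x = 12.34 m/s (unchanged), v_y = g t = 10 × 3.7971 = 37.971 m/s.
Speed = √(v_x² + v_y²) = √(152.28 + 1441.8) = 39.93 m/s.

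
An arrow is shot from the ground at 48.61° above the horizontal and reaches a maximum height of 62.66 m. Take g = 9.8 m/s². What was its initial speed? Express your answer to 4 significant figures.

At maximum height v_y = 0, so (v₀ sin θ)² = 2 g H.
v₀ sin 48.61° = √(2 × 9.8 × 62.66) = 35.045 m/s.
v₀ = 35.045 / sin 48.61° = 35.045 / 0.7502 = 46.71 m/s.

46.71 m/s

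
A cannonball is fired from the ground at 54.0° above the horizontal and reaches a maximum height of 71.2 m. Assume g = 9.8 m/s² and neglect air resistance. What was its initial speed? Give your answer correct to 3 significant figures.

46.2 m/s

At maximum height v_y = 0, so (v₀ sin θ)² = 2 g H.
v₀ sin 54.0° = √(2 × 9.8 × 71.2) = 37.36 m/s.
v₀ = 37.36 / sin 54.0° = 37.36 / 0.8090 = 46.2 m/s.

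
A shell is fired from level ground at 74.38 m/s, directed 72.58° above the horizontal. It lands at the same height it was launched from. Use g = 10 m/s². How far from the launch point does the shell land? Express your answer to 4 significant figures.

For level ground, R = v₀² sin(2θ) / g.
sin(2 × 72.58°) = sin 145.16° = 0.5713.
R = (74.38)² × 0.5713 / 10 = 316.1 m.

316.1 m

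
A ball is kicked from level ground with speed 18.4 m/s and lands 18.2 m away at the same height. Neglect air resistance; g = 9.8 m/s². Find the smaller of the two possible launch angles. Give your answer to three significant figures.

Level-ground range: R = v₀² sin(2θ)/g ⇒ sin 2θ = R g / v₀² = 18.2×9.8/18.4² = 0.5268.
2θ = arcsin(0.5268) = 31.79° or 180° − 31.79° = 148.21°.
So θ = 15.9° or θ = 74.1°.

15.9°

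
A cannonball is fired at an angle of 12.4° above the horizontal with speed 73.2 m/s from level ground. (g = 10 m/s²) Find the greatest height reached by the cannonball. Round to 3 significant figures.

12.4 m

Vertical component of launch velocity: v_y = 73.2 sin 12.4° = 15.72 m/s.
At the highest point the vertical velocity is zero, so v_y² = 2 g h_max.
h_max = (15.72)² / (2 × 10) = 247.1 / 20.00 = 12.4 m.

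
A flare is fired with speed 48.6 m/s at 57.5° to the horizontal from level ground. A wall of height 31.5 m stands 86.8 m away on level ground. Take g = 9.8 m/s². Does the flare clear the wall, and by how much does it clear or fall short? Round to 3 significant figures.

v_x = 48.6 cos 57.5° = 26.11 m/s; v_y0 = 48.6 sin 57.5° = 40.99 m/s.
Time to reach the wall: t = 86.8 / 26.11 = 3.324 s.
Height at that point: y = 40.99×3.324 − 4.900×3.324² = 82.11 m.
That is 82.11 − 31.5 = 50.6 m above the top of the wall, so the flare clears it.

Yes — it clears the wall by 50.6 m.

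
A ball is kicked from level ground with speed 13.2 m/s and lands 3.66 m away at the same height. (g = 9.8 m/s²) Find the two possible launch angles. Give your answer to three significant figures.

Level-ground range: R = v₀² sin(2θ)/g ⇒ sin 2θ = R g / v₀² = 3.66×9.8/13.2² = 0.2059.
2θ = arcsin(0.2059) = 11.88° or 180° − 11.88° = 168.12°.
So θ = 5.94° or θ = 84.1°.

5.94° and 84.1°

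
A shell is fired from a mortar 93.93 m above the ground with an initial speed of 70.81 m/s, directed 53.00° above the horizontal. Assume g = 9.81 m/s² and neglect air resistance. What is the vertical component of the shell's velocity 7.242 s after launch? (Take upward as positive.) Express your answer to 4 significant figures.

-14.49 m/s

Initial vertical component: v_y0 = 70.81 sin 53.00° = 56.551 m/s.
v_y(t) = v_y0 − g t = 56.551 − 9.81 × 7.242 = -14.49 m/s.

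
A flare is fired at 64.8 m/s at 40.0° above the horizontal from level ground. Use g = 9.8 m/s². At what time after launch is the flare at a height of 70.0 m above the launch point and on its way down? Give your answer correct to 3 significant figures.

6.19 s

v_y0 = 64.8 sin 40.0° = 41.65 m/s.
Set y = v_y0 t − ½ g t² = 70.0: 4.900 t² − 41.65 t + 70.0 = 0.
t = [41.65 ± √(1735 − 1372)] / 9.8 = (41.65 ± 19.05) / 9.8, giving t = 2.31 s or t = 6.19 s.
On the way down corresponds to the larger root: t = 6.19 s.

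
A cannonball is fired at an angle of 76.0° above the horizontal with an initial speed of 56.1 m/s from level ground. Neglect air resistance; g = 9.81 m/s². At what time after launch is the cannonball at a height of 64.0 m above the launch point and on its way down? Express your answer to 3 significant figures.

9.76 s

v_y0 = 56.1 sin 76.0° = 54.43 m/s.
Set y = v_y0 t − ½ g t² = 64.0: 4.905 t² − 54.43 t + 64.0 = 0.
t = [54.43 ± √(2963 − 1256)] / 9.81 = (54.43 ± 41.32) / 9.81, giving t = 1.34 s or t = 9.76 s.
On the way down corresponds to the larger root: t = 9.76 s.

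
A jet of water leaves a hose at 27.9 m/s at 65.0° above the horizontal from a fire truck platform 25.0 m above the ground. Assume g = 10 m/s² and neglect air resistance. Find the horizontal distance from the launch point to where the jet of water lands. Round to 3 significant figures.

Components: v_x = 27.9 cos 65.0° = 11.79 m/s, v_y = 27.9 sin 65.0° = 25.29 m/s.
Vertical: 0 = 25.0 + 25.29 t − ½(10) t² ⇒ 5.000 t² − 25.29 t − 25.0 = 0.
t = [25.29 + √(639.6 + 500.0)] / 10.00 = 5.905 s.
Horizontal: R = v_x · t = 11.79 × 5.905 = 69.6 m.

69.6 m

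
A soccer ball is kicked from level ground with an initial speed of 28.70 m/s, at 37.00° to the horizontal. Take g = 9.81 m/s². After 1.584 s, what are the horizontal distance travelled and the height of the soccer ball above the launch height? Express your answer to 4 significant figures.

v_x = 28.70 cos 37.00° = 22.921 m/s; v_y0 = 28.70 sin 37.00° = 17.272 m/s.
x = v_x t = 22.921 × 1.584 = 36.31 m.
y = v_y0 t − ½ g t² = 17.272×1.584 − 4.905×1.584² = 15.05 m.

x = 36.31 m, y = 15.05 m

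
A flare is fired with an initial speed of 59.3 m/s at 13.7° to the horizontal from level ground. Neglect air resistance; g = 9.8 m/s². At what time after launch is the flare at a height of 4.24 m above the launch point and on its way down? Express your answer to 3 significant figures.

2.52 s

v_y0 = 59.3 sin 13.7° = 14.04 m/s.
Set y = v_y0 t − ½ g t² = 4.24: 4.900 t² − 14.04 t + 4.24 = 0.
t = [14.04 ± √(197.1 − 83.10)] / 9.8 = (14.04 ± 10.68) / 9.8, giving t = 0.343 s or t = 2.52 s.
On the way down corresponds to the larger root: t = 2.52 s.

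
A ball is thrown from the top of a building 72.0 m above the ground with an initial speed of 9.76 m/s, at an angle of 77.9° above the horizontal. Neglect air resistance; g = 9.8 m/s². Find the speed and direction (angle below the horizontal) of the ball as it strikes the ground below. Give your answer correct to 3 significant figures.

v_x = 9.76 cos 77.9° = 2.046 m/s (constant).
|v_y| at impact = √((9.543)² + 2×9.8×72.0) = 38.76 m/s.
Speed = √(2.046² + 38.76²) = 38.8 m/s; angle = arctan(38.76/2.046) = 87.0° below horizontal.

38.8 m/s at 87.0° below the horizontal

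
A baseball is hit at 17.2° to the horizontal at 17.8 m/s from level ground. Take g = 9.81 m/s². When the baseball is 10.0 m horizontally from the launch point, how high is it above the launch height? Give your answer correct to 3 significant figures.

v_x = 17.8 cos 17.2° = 17.00 m/s, v_y0 = 17.8 sin 17.2° = 5.264 m/s.
Time to reach x = 10.0 m: t = x / v_x = 10.0 / 17.00 = 0.5882 s.
y = v_y0 t − ½ g t² = 5.264×0.5882 − 4.905×0.5882² = 1.40 m.

1.40 m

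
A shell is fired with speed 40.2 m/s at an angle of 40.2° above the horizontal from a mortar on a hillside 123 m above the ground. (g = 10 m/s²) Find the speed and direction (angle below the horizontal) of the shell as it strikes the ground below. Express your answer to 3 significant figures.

63.8 m/s at 61.3° below the horizontal

v_x = 40.2 cos 40.2° = 30.70 m/s (constant).
|v_y| at impact = √((25.95)² + 2×10×123) = 55.98 m/s.
Speed = √(30.70² + 55.98²) = 63.8 m/s; angle = arctan(55.98/30.70) = 61.3° below horizontal.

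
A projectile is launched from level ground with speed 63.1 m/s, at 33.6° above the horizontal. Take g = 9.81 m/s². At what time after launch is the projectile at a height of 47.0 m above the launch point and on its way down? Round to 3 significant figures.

5.32 s

v_y0 = 63.1 sin 33.6° = 34.92 m/s.
Set y = v_y0 t − ½ g t² = 47.0: 4.905 t² − 34.92 t + 47.0 = 0.
t = [34.92 ± √(1219 − 922.1)] / 9.81 = (34.92 ± 17.23) / 9.81, giving t = 1.80 s or t = 5.32 s.
On the way down corresponds to the larger root: t = 5.32 s.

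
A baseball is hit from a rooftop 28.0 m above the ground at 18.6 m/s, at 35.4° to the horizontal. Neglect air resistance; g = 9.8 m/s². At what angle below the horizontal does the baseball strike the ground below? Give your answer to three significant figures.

59.5°

v_x = 18.6 cos 35.4° = 15.16 m/s.
At impact |v_y| = √(v_y0² + 2 g h) = √(10.77² + 2×9.8×28.0) = 25.78 m/s.
Angle below horizontal = arctan(|v_y| / v_x) = arctan(25.78 / 15.16) = 59.5°.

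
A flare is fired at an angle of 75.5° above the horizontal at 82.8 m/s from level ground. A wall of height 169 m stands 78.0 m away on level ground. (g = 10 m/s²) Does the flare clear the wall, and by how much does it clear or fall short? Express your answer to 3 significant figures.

v_x = 82.8 cos 75.5° = 20.73 m/s; v_y0 = 82.8 sin 75.5° = 80.16 m/s.
Time to reach the wall: t = 78.0 / 20.73 = 3.763 s.
Height at that point: y = 80.16×3.763 − 5.000×3.763² = 230.8 m.
That is 230.8 − 169 = 61.8 m above the top of the wall, so the flare clears it.

Yes — it clears the wall by 61.8 m.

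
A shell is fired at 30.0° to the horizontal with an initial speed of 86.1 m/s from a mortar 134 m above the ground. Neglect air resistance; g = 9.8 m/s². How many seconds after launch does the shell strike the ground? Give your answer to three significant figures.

11.2 s

Vertical component: v_y = 86.1 sin 30.0° = 43.05 m/s.
Taking up as positive with launch at y = 134 m, landing at y = 0: 0 = 134 + 43.05 t − ½(9.8) t².
Solving 4.900 t² − 43.05 t − 134 = 0 gives t = [43.05 + √(43.05² + 4·4.900·134)] / 9.800 = 11.2 s.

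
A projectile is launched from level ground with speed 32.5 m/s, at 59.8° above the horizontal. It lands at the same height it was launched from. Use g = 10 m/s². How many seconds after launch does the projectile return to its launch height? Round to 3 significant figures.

Vertical component: v_y = 32.5 sin 59.8° = 28.09 m/s.
For a projectile landing at launch height, time of flight is t = 2 v_y / g = 2 × 28.09 / 10 = 5.62 s.

5.62 s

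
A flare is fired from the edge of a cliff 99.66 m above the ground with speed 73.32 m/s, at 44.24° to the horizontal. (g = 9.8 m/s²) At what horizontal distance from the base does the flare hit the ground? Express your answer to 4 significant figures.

Components: v_x = 73.32 cos 44.24° = 52.528 m/s, v_y = 73.32 sin 44.24° = 51.153 m/s.
Vertical: 0 = 99.66 + 51.153 t − ½(9.8) t² ⇒ 4.900 t² − 51.153 t − 99.66 = 0.
t = [51.153 + √(2616.6 + 1953.3)] / 9.800 = 12.118 s.
Horizontal: R = v_x · t = 52.528 × 12.118 = 636.5 m.

636.5 m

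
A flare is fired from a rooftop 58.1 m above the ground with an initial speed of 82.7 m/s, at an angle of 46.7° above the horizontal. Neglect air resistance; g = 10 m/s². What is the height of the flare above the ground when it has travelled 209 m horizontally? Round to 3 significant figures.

212 m

v_x = 82.7 cos 46.7° = 56.72 m/s, v_y0 = 82.7 sin 46.7° = 60.19 m/s.
Time to reach x = 209 m: t = x / v_x = 209 / 56.72 = 3.685 s.
y = 58.1 + v_y0 t − ½ g t² = 58.1 + 60.19×3.685 − 5.000×3.685² = 212 m.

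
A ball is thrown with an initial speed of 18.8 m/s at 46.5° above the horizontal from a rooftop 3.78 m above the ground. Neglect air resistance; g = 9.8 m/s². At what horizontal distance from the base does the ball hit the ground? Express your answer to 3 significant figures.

Components: v_x = 18.8 cos 46.5° = 12.94 m/s, v_y = 18.8 sin 46.5° = 13.64 m/s.
Vertical: 0 = 3.78 + 13.64 t − ½(9.8) t² ⇒ 4.900 t² − 13.64 t − 3.78 = 0.
t = [13.64 + √(186.0 + 74.09)] / 9.800 = 3.037 s.
Horizontal: R = v_x · t = 12.94 × 3.037 = 39.3 m.

39.3 m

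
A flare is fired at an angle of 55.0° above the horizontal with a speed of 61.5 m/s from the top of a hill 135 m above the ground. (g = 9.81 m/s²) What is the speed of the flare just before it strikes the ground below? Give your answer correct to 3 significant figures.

80.2 m/s

v_x = 61.5 cos 55.0° = 35.27 m/s is unchanged throughout.
For the vertical component, v_y² = v_y0² + 2 g h = (50.38)² + 2×9.81×135 = 5187, so |v_y| = 72.02 m/s.
Impact speed = √(v_x² + v_y²) = √(1244 + 5187) = 80.2 m/s.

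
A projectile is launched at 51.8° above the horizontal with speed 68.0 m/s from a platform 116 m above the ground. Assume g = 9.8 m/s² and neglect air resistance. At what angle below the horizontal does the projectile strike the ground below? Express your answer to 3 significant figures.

59.6°

v_x = 68.0 cos 51.8° = 42.05 m/s.
At impact |v_y| = √(v_y0² + 2 g h) = √(53.44² + 2×9.8×116) = 71.62 m/s.
Angle below horizontal = arctan(|v_y| / v_x) = arctan(71.62 / 42.05) = 59.6°.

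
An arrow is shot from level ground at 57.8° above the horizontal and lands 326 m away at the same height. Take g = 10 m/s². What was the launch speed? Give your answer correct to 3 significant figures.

On level ground, R = v₀² sin(2θ) / g, so v₀ = √(R g / sin 2θ).
sin(2 × 57.8°) = 0.9018.
v₀ = √(326 × 10 / 0.9018) = √3615 = 60.1 m/s.

60.1 m/s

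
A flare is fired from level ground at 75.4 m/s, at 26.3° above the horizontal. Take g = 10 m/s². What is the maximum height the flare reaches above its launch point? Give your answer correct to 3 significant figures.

Vertical component of launch velocity: v_y = 75.4 sin 26.3° = 33.41 m/s.
At the highest point the vertical velocity is zero, so v_y² = 2 g h_max.
h_max = (33.41)² / (2 × 10) = 1116 / 20.00 = 55.8 m.

55.8 m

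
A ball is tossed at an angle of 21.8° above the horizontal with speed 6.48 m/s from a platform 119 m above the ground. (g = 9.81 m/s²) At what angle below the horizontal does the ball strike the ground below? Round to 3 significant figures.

v_x = 6.48 cos 21.8° = 6.017 m/s.
At impact |v_y| = √(v_y0² + 2 g h) = √(2.406² + 2×9.81×119) = 48.38 m/s.
Angle below horizontal = arctan(|v_y| / v_x) = arctan(48.38 / 6.017) = 82.9°.

82.9°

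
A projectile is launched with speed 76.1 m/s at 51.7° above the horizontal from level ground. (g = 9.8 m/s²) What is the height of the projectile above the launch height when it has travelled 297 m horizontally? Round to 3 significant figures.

182 m

v_x = 76.1 cos 51.7° = 47.17 m/s, v_y0 = 76.1 sin 51.7° = 59.72 m/s.
Time to reach x = 297 m: t = x / v_x = 297 / 47.17 = 6.296 s.
y = v_y0 t − ½ g t² = 59.72×6.296 − 4.900×6.296² = 182 m.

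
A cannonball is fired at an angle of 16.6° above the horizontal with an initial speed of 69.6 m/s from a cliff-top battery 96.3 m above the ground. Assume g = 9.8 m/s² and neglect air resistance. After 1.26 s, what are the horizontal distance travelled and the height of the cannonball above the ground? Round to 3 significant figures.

v_x = 69.6 cos 16.6° = 66.70 m/s; v_y0 = 69.6 sin 16.6° = 19.88 m/s.
x = v_x t = 66.70 × 1.26 = 84.0 m.
y = 96.3 + v_y0 t − ½ g t² = 114 m.

x = 84.0 m, y = 114 m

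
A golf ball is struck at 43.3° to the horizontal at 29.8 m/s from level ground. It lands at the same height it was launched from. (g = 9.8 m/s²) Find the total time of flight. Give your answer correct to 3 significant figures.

4.17 s

Vertical component: v_y = 29.8 sin 43.3° = 20.44 m/s.
For a projectile landing at launch height, time of flight is t = 2 v_y / g = 2 × 20.44 / 9.8 = 4.17 s.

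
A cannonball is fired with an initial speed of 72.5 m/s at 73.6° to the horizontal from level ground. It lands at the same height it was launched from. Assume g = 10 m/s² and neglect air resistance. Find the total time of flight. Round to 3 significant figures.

Vertical component: v_y = 72.5 sin 73.6° = 69.55 m/s.
For a projectile landing at launch height, time of flight is t = 2 v_y / g = 2 × 69.55 / 10 = 13.9 s.

13.9 s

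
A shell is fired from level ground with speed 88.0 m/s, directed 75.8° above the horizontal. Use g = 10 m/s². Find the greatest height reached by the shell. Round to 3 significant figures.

364 m

Vertical component of launch velocity: v_y = 88.0 sin 75.8° = 85.31 m/s.
At the highest point the vertical velocity is zero, so v_y² = 2 g h_max.
h_max = (85.31)² / (2 × 10) = 7278 / 20.00 = 364 m.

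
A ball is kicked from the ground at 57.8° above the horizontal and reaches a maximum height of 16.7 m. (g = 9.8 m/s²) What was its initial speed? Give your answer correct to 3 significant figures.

At maximum height v_y = 0, so (v₀ sin θ)² = 2 g H.
v₀ sin 57.8° = √(2 × 9.8 × 16.7) = 18.09 m/s.
v₀ = 18.09 / sin 57.8° = 18.09 / 0.8462 = 21.4 m/s.

21.4 m/s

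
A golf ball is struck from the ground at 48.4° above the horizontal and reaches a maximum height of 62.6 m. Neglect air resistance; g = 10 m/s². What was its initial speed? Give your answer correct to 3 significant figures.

At maximum height v_y = 0, so (v₀ sin θ)² = 2 g H.
v₀ sin 48.4° = √(2 × 10 × 62.6) = 35.38 m/s.
v₀ = 35.38 / sin 48.4° = 35.38 / 0.7478 = 47.3 m/s.

47.3 m/s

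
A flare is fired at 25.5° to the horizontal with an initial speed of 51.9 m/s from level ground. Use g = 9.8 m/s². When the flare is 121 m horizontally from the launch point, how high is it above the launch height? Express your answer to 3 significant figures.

v_x = 51.9 cos 25.5° = 46.84 m/s, v_y0 = 51.9 sin 25.5° = 22.34 m/s.
Time to reach x = 121 m: t = x / v_x = 121 / 46.84 = 2.583 s.
y = v_y0 t − ½ g t² = 22.34×2.583 − 4.900×2.583² = 25.0 m.

25.0 m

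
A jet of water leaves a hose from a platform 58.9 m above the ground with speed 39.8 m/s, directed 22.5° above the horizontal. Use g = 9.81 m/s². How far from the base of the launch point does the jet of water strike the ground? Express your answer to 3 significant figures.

Components: v_x = 39.8 cos 22.5° = 36.77 m/s, v_y = 39.8 sin 22.5° = 15.23 m/s.
Vertical: 0 = 58.9 + 15.23 t − ½(9.81) t² ⇒ 4.905 t² − 15.23 t − 58.9 = 0.
t = [15.23 + √(232.0 + 1156)] / 9.810 = 5.350 s.
Horizontal: R = v_x · t = 36.77 × 5.350 = 197 m.

197 m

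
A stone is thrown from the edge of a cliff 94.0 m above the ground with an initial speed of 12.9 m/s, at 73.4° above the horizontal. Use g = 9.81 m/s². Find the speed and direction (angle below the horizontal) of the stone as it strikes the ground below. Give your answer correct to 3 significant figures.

44.8 m/s at 85.3° below the horizontal

v_x = 12.9 cos 73.4° = 3.685 m/s (constant).
|v_y| at impact = √((12.36)² + 2×9.81×94.0) = 44.69 m/s.
Speed = √(3.685² + 44.69²) = 44.8 m/s; angle = arctan(44.69/3.685) = 85.3° below horizontal.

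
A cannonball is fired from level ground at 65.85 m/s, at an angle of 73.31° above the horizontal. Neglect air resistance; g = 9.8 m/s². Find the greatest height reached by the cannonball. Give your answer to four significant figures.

Vertical component of launch velocity: v_y = 65.85 sin 73.31° = 63.076 m/s.
At the highest point the vertical velocity is zero, so v_y² = 2 g h_max.
h_max = (63.076)² / (2 × 9.8) = 3978.6 / 19.60 = 203.0 m.

203.0 m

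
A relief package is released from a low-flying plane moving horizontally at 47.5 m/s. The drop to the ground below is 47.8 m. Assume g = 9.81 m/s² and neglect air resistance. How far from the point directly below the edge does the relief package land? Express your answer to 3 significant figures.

148 m

Initial vertical velocity is zero, so the fall time comes from h = ½ g t²: t = √(2 × 47.8 / 9.81) = 3.122 s.
Horizontal motion is uniform at 47.5 m/s, so x = 47.5 × 3.122 = 148 m.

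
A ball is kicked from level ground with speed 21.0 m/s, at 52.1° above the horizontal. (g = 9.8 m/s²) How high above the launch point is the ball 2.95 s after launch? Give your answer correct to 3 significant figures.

v_y0 = 21.0 sin 52.1° = 16.57 m/s.
y(t) = v_y0 t − ½ g t² = 16.57×2.95 − 4.900×2.95² = 6.24 m.

6.24 m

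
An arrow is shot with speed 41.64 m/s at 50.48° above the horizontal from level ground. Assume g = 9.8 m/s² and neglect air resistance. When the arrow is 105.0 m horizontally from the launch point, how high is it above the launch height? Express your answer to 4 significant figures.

50.34 m

v_x = 41.64 cos 50.48° = 26.498 m/s, v_y0 = 41.64 sin 50.48° = 32.121 m/s.
Time to reach x = 105.0 m: t = x / v_x = 105.0 / 26.498 = 3.9626 s.
y = v_y0 t − ½ g t² = 32.121×3.9626 − 4.900×3.9626² = 50.34 m.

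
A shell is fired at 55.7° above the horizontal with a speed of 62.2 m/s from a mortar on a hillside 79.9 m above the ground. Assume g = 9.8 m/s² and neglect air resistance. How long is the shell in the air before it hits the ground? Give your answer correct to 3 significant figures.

11.9 s

Vertical component: v_y = 62.2 sin 55.7° = 51.38 m/s.
Taking up as positive with launch at y = 79.9 m, landing at y = 0: 0 = 79.9 + 51.38 t − ½(9.8) t².
Solving 4.900 t² − 51.38 t − 79.9 = 0 gives t = [51.38 + √(51.38² + 4·4.900·79.9)] / 9.800 = 11.9 s.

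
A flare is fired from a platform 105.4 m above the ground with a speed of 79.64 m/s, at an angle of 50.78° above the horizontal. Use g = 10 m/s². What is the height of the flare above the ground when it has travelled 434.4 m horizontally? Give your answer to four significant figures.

v_x = 79.64 cos 50.78° = 50.356 m/s, v_y0 = 79.64 sin 50.78° = 61.699 m/s.
Time to reach x = 434.4 m: t = x / v_x = 434.4 / 50.356 = 8.6266 s.
y = 105.4 + v_y0 t − ½ g t² = 105.4 + 61.699×8.6266 − 5.000×8.6266² = 265.6 m.

265.6 m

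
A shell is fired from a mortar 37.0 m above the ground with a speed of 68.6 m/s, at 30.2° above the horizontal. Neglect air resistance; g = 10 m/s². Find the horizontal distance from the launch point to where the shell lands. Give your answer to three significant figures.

Components: v_x = 68.6 cos 30.2° = 59.29 m/s, v_y = 68.6 sin 30.2° = 34.51 m/s.
Vertical: 0 = 37.0 + 34.51 t − ½(10) t² ⇒ 5.000 t² − 34.51 t − 37.0 = 0.
t = [34.51 + √(1191 + 740.0)] / 10.00 = 7.845 s.
Horizontal: R = v_x · t = 59.29 × 7.845 = 465 m.

465 m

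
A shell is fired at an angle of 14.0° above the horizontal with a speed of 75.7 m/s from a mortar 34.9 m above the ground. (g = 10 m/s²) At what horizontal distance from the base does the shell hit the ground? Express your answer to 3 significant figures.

Components: v_x = 75.7 cos 14.0° = 73.45 m/s, v_y = 75.7 sin 14.0° = 18.31 m/s.
Vertical: 0 = 34.9 + 18.31 t − ½(10) t² ⇒ 5.000 t² − 18.31 t − 34.9 = 0.
t = [18.31 + √(335.3 + 698.0)] / 10.00 = 5.045 s.
Horizontal: R = v_x · t = 73.45 × 5.045 = 371 m.

371 m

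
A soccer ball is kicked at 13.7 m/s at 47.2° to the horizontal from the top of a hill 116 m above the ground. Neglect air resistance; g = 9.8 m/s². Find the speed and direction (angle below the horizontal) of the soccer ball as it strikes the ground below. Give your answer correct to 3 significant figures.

49.6 m/s at 79.2° below the horizontal

v_x = 13.7 cos 47.2° = 9.308 m/s (constant).
|v_y| at impact = √((10.05)² + 2×9.8×116) = 48.73 m/s.
Speed = √(9.308² + 48.73²) = 49.6 m/s; angle = arctan(48.73/9.308) = 79.2° below horizontal.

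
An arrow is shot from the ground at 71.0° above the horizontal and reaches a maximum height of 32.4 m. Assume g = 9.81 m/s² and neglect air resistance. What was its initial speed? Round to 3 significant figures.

At maximum height v_y = 0, so (v₀ sin θ)² = 2 g H.
v₀ sin 71.0° = √(2 × 9.81 × 32.4) = 25.21 m/s.
v₀ = 25.21 / sin 71.0° = 25.21 / 0.9455 = 26.7 m/s.

26.7 m/s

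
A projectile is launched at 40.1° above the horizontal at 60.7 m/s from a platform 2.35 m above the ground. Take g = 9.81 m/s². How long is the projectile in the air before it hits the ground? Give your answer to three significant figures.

8.03 s

Vertical component: v_y = 60.7 sin 40.1° = 39.10 m/s.
Taking up as positive with launch at y = 2.35 m, landing at y = 0: 0 = 2.35 + 39.10 t − ½(9.81) t².
Solving 4.905 t² − 39.10 t − 2.35 = 0 gives t = [39.10 + √(39.10² + 4·4.905·2.35)] / 9.810 = 8.03 s.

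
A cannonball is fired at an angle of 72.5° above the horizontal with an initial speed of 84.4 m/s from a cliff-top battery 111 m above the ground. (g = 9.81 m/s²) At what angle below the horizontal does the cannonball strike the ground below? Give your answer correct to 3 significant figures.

74.7°

v_x = 84.4 cos 72.5° = 25.38 m/s.
At impact |v_y| = √(v_y0² + 2 g h) = √(80.49² + 2×9.81×111) = 93.04 m/s.
Angle below horizontal = arctan(|v_y| / v_x) = arctan(93.04 / 25.38) = 74.7°.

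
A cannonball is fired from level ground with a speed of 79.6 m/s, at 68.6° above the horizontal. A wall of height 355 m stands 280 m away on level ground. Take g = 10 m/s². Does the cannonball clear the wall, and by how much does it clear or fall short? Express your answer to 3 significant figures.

v_x = 79.6 cos 68.6° = 29.04 m/s; v_y0 = 79.6 sin 68.6° = 74.11 m/s.
Time to reach the wall: t = 280 / 29.04 = 9.642 s.
Height at that point: y = 74.11×9.642 − 5.000×9.642² = 249.7 m.
That is 355 − 249.7 = 105 m below the top of the wall, so the cannonball does not clear it.

No — it falls 105 m short of clearing the wall.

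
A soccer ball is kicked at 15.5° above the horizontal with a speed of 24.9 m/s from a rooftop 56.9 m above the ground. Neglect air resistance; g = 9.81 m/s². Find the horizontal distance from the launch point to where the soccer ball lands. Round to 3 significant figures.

Components: v_x = 24.9 cos 15.5° = 23.99 m/s, v_y = 24.9 sin 15.5° = 6.654 m/s.
Vertical: 0 = 56.9 + 6.654 t − ½(9.81) t² ⇒ 4.905 t² − 6.654 t − 56.9 = 0.
t = [6.654 + √(44.28 + 1116)] / 9.810 = 4.151 s.
Horizontal: R = v_x · t = 23.99 × 4.151 = 99.6 m.

99.6 m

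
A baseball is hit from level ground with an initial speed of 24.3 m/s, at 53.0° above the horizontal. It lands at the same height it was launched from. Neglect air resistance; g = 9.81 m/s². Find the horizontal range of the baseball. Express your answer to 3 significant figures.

57.9 m

For level ground, R = v₀² sin(2θ) / g.
sin(2 × 53.0°) = sin 106.0° = 0.9613.
R = (24.3)² × 0.9613 / 9.81 = 57.9 m.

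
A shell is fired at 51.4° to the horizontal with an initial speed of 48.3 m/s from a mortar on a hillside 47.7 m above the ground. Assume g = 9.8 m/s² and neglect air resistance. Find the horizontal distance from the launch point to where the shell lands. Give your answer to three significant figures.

Components: v_x = 48.3 cos 51.4° = 30.13 m/s, v_y = 48.3 sin 51.4° = 37.75 m/s.
Vertical: 0 = 47.7 + 37.75 t − ½(9.8) t² ⇒ 4.900 t² − 37.75 t − 47.7 = 0.
t = [37.75 + √(1425 + 934.9)] / 9.800 = 8.809 s.
Horizontal: R = v_x · t = 30.13 × 8.809 = 265 m.

265 m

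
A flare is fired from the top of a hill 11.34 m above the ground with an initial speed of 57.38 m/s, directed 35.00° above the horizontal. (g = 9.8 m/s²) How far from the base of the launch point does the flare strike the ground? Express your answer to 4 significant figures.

331.1 m

Components: v_x = 57.38 cos 35.00° = 47.003 m/s, v_y = 57.38 sin 35.00° = 32.912 m/s.
Vertical: 0 = 11.34 + 32.912 t − ½(9.8) t² ⇒ 4.900 t² − 32.912 t − 11.34 = 0.
t = [32.912 + √(1083.2 + 222.26)] / 9.800 = 7.0452 s.
Horizontal: R = v_x · t = 47.003 × 7.0452 = 331.1 m.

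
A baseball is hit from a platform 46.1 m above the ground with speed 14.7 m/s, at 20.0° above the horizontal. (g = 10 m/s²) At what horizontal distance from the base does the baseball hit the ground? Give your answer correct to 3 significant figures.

49.5 m

Components: v_x = 14.7 cos 20.0° = 13.81 m/s, v_y = 14.7 sin 20.0° = 5.028 m/s.
Vertical: 0 = 46.1 + 5.028 t − ½(10) t² ⇒ 5.000 t² − 5.028 t − 46.1 = 0.
t = [5.028 + √(25.28 + 922.0)] / 10.00 = 3.581 s.
Horizontal: R = v_x · t = 13.81 × 3.581 = 49.5 m.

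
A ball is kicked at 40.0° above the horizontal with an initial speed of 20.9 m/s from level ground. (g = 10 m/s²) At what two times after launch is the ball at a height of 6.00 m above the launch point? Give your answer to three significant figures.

0.566 s and 2.12 s

v_y0 = 20.9 sin 40.0° = 13.43 m/s.
Set y = v_y0 t − ½ g t² = 6.00: 5.000 t² − 13.43 t + 6.00 = 0.
t = [13.43 ± √(180.4 − 120.0)] / 10 = (13.43 ± 7.772) / 10, giving t = 0.566 s or t = 2.12 s.
So the ball is at 6.00 m at t = 0.566 s (rising) and t = 2.12 s (falling).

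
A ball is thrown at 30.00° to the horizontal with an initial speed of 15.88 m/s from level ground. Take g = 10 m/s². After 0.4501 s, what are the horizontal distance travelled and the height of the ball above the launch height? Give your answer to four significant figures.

x = 6.190 m, y = 2.561 m

v_x = 15.88 cos 30.00° = 13.752 m/s; v_y0 = 15.88 sin 30.00° = 7.9400 m/s.
x = v_x t = 13.752 × 0.4501 = 6.190 m.
y = v_y0 t − ½ g t² = 7.9400×0.4501 − 5.000×0.4501² = 2.561 m.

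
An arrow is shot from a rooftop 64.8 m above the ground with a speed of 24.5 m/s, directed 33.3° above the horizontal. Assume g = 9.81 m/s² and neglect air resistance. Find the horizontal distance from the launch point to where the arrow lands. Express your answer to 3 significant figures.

Components: v_x = 24.5 cos 33.3° = 20.48 m/s, v_y = 24.5 sin 33.3° = 13.45 m/s.
Vertical: 0 = 64.8 + 13.45 t − ½(9.81) t² ⇒ 4.905 t² − 13.45 t − 64.8 = 0.
t = [13.45 + √(180.9 + 1271)] / 9.810 = 5.255 s.
Horizontal: R = v_x · t = 20.48 × 5.255 = 108 m.

108 m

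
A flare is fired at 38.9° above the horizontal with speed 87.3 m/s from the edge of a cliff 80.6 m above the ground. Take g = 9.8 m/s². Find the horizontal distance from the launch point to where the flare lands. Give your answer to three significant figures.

Components: v_x = 87.3 cos 38.9° = 67.94 m/s, v_y = 87.3 sin 38.9° = 54.82 m/s.
Vertical: 0 = 80.6 + 54.82 t − ½(9.8) t² ⇒ 4.900 t² − 54.82 t − 80.6 = 0.
t = [54.82 + √(3005 + 1580)] / 9.800 = 12.50 s.
Horizontal: R = v_x · t = 67.94 × 12.50 = 849 m.

849 m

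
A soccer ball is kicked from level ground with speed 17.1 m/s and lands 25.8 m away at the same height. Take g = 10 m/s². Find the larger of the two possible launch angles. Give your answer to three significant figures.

59.0°

Level-ground range: R = v₀² sin(2θ)/g ⇒ sin 2θ = R g / v₀² = 25.8×10/17.1² = 0.8823.
2θ = arcsin(0.8823) = 61.92° or 180° − 61.92° = 118.08°.
So θ = 31.0° or θ = 59.0°.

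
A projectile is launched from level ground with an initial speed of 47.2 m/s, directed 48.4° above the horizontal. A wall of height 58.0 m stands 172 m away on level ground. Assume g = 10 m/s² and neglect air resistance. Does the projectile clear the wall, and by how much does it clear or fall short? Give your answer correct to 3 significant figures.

No — it falls 14.9 m short of clearing the wall.

v_x = 47.2 cos 48.4° = 31.34 m/s; v_y0 = 47.2 sin 48.4° = 35.30 m/s.
Time to reach the wall: t = 172 / 31.34 = 5.488 s.
Height at that point: y = 35.30×5.488 − 5.000×5.488² = 43.14 m.
That is 58.0 − 43.14 = 14.9 m below the top of the wall, so the projectile does not clear it.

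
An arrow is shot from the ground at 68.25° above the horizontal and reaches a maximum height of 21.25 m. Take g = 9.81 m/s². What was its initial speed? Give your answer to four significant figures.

At maximum height v_y = 0, so (v₀ sin θ)² = 2 g H.
v₀ sin 68.25° = √(2 × 9.81 × 21.25) = 20.419 m/s.
v₀ = 20.419 / sin 68.25° = 20.419 / 0.9288 = 21.98 m/s.

21.98 m/s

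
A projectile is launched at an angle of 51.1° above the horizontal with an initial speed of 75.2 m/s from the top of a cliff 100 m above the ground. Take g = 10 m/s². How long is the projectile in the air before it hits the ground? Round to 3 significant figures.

13.2 s

Vertical component: v_y = 75.2 sin 51.1° = 58.52 m/s.
Taking up as positive with launch at y = 100 m, landing at y = 0: 0 = 100 + 58.52 t − ½(10) t².
Solving 5.000 t² − 58.52 t − 100 = 0 gives t = [58.52 + √(58.52² + 4·5.000·100)] / 10.00 = 13.2 s.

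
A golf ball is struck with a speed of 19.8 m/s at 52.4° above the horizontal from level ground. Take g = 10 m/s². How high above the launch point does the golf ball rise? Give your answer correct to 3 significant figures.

Vertical component of launch velocity: v_y = 19.8 sin 52.4° = 15.69 m/s.
At the highest point the vertical velocity is zero, so v_y² = 2 g h_max.
h_max = (15.69)² / (2 × 10) = 246.2 / 20.00 = 12.3 m.

12.3 m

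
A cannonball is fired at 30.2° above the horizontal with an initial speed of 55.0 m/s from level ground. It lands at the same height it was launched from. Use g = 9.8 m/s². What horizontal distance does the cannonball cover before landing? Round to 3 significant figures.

For level ground, R = v₀² sin(2θ) / g.
sin(2 × 30.2°) = sin 60.40° = 0.8695.
R = (55.0)² × 0.8695 / 9.8 = 268 m.

268 m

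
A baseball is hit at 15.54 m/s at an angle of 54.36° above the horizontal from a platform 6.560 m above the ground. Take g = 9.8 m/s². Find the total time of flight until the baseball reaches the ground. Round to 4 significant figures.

Vertical component: v_y = 15.54 sin 54.36° = 12.629 m/s.
Taking up as positive with launch at y = 6.560 m, landing at y = 0: 0 = 6.560 + 12.629 t − ½(9.8) t².
Solving 4.900 t² − 12.629 t − 6.560 = 0 gives t = [12.629 + √(12.629² + 4·4.900·6.560)] / 9.800 = 3.021 s.

3.021 s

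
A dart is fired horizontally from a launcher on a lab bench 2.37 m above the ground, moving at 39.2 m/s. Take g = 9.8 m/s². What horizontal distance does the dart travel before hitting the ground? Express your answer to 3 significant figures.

Initial vertical velocity is zero, so the fall time comes from h = ½ g t²: t = √(2 × 2.37 / 9.8) = 0.6955 s.
Horizontal motion is uniform at 39.2 m/s, so x = 39.2 × 0.6955 = 27.3 m.

27.3 m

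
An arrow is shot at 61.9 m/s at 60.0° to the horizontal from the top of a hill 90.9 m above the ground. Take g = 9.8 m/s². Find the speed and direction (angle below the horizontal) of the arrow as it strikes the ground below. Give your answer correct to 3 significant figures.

74.9 m/s at 65.6° below the horizontal

v_x = 61.9 cos 60.0° = 30.95 m/s (constant).
|v_y| at impact = √((53.61)² + 2×9.8×90.9) = 68.23 m/s.
Speed = √(30.95² + 68.23²) = 74.9 m/s; angle = arctan(68.23/30.95) = 65.6° below horizontal.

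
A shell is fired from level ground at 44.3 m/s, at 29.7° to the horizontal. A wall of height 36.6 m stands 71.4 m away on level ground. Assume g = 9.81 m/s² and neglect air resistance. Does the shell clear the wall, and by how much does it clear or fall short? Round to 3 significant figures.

v_x = 44.3 cos 29.7° = 38.48 m/s; v_y0 = 44.3 sin 29.7° = 21.95 m/s.
Time to reach the wall: t = 71.4 / 38.48 = 1.856 s.
Height at that point: y = 21.95×1.856 − 4.905×1.856² = 23.84 m.
That is 36.6 − 23.84 = 12.8 m below the top of the wall, so the shell does not clear it.

No — it falls 12.8 m short of clearing the wall.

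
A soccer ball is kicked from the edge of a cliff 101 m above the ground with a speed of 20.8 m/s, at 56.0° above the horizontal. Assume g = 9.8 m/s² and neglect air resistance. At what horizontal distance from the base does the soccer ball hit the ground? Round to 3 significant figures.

77.1 m

Components: v_x = 20.8 cos 56.0° = 11.63 m/s, v_y = 20.8 sin 56.0° = 17.24 m/s.
Vertical: 0 = 101 + 17.24 t − ½(9.8) t² ⇒ 4.900 t² − 17.24 t − 101 = 0.
t = [17.24 + √(297.2 + 1980)] / 9.800 = 6.629 s.
Horizontal: R = v_x · t = 11.63 × 6.629 = 77.1 m.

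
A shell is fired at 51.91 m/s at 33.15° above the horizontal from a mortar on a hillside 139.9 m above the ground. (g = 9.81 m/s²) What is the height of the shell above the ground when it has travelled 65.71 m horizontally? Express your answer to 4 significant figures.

171.6 m

v_x = 51.91 cos 33.15° = 43.461 m/s, v_y0 = 51.91 sin 33.15° = 28.386 m/s.
Time to reach x = 65.71 m: t = x / v_x = 65.71 / 43.461 = 1.5119 s.
y = 139.9 + v_y0 t − ½ g t² = 139.9 + 28.386×1.5119 − 4.905×1.5119² = 171.6 m.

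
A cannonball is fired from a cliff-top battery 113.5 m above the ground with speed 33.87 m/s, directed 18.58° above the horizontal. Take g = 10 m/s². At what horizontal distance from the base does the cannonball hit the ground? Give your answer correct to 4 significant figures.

191.5 m

Components: v_x = 33.87 cos 18.58° = 32.105 m/s, v_y = 33.87 sin 18.58° = 10.792 m/s.
Vertical: 0 = 113.5 + 10.792 t − ½(10) t² ⇒ 5.000 t² − 10.792 t − 113.5 = 0.
t = [10.792 + √(116.47 + 2270.0)] / 10.00 = 5.9644 s.
Horizontal: R = v_x · t = 32.105 × 5.9644 = 191.5 m.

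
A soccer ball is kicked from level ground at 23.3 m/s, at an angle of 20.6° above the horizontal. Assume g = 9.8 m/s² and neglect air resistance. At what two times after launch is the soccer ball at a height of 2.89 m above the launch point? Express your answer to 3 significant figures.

0.505 s and 1.17 s

v_y0 = 23.3 sin 20.6° = 8.198 m/s.
Set y = v_y0 t − ½ g t² = 2.89: 4.900 t² − 8.198 t + 2.89 = 0.
t = [8.198 ± √(67.21 − 56.64)] / 9.8 = (8.198 ± 3.251) / 9.8, giving t = 0.505 s or t = 1.17 s.
So the soccer ball is at 2.89 m at t = 0.505 s (rising) and t = 1.17 s (falling).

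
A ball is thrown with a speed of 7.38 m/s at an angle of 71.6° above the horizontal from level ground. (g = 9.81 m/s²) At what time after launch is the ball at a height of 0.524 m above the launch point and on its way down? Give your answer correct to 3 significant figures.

1.35 s

v_y0 = 7.38 sin 71.6° = 7.003 m/s.
Set y = v_y0 t − ½ g t² = 0.524: 4.905 t² − 7.003 t + 0.524 = 0.
t = [7.003 ± √(49.04 − 10.28)] / 9.81 = (7.003 ± 6.226) / 9.81, giving t = 0.0792 s or t = 1.35 s.
On the way down corresponds to the larger root: t = 1.35 s.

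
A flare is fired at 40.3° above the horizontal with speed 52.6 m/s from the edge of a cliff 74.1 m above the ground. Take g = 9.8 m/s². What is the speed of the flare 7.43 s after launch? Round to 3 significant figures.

55.8 m/s

v_x = 52.6 cos 40.3° = 40.12 m/s (constant).
v_y(t) = 52.6 sin 40.3° − g t = 34.02 − 9.8 × 7.43 = -38.79 m/s.
Speed = √(v_x² + v_y²) = √(1610 + 1505) = 55.8 m/s.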